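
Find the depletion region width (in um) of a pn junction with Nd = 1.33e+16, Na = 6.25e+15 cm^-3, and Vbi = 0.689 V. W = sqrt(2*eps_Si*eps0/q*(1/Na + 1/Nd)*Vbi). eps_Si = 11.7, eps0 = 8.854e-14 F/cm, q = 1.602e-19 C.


Step 1: 1/Na + 1/Nd = 1/6.25e+15 + 1/1.33e+16 = 2.35188e-16
Step 2: 2*eps*eps0/q = 2*11.7*8.854e-14/1.602e-19 = 1.293281e+07
Step 3: W^2 = 1.293281e+07 * 2.35188e-16 * 0.689 = 2.09569e-09
Step 4: W = sqrt(2.09569e-09) = 4.578e-05 cm = 0.4578 um

0.4578


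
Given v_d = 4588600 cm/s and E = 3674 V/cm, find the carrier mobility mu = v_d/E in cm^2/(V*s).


Step 1: mu = v_d / E
Step 2: mu = 4588600 / 3674
Step 3: mu = 1248.94 cm^2/(V*s)

1248.94


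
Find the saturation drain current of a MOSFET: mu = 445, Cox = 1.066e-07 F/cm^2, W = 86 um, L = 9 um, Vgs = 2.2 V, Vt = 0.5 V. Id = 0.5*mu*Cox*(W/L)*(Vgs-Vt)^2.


Step 1: Overdrive voltage Vov = Vgs - Vt = 2.2 - 0.5 = 1.7 V
Step 2: W/L = 86/9 = 9.55556
Step 3: Id = 0.5 * 445 * 1.066e-07 * 9.55556 * 1.7^2
Step 4: Id = 6.55e-04 A

6.55e-04


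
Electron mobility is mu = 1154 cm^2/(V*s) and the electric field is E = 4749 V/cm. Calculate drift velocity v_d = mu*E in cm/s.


Step 1: v_d = mu * E
Step 2: v_d = 1154 * 4749 = 5480346
Step 3: v_d = 5.48e+06 cm/s

5.48e+06


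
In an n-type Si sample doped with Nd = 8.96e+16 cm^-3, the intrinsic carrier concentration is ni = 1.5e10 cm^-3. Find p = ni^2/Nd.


Step 1: Since Nd >> ni, n ≈ Nd = 8.96e+16 cm^-3
Step 2: p = ni^2 / n = (1.5e10)^2 / 8.96e+16
Step 3: p = 2.25e20 / 8.96e+16 = 2.51e+03 cm^-3

2.51e+03


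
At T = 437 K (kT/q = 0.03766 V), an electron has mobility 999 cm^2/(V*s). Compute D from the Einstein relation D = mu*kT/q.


Step 1: D = mu * (kT/q)
Step 2: D = 999 * 0.03766
Step 3: D = 37.62 cm^2/s

37.62


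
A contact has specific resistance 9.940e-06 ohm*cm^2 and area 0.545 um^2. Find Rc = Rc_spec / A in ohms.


Step 1: Convert area to cm^2: 0.545 um^2 = 5.4500e-09 cm^2
Step 2: Rc = Rc_spec / A = 9.940e-06 / 5.4500e-09
Step 3: Rc = 1.82e+03 ohms

1.82e+03


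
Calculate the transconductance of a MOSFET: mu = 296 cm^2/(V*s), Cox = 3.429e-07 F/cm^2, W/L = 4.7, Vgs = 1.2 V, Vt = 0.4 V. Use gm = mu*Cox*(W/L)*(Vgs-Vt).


Step 1: Vov = Vgs - Vt = 1.2 - 0.4 = 0.8 V
Step 2: gm = mu * Cox * (W/L) * Vov
Step 3: gm = 296 * 3.429e-07 * 4.7 * 0.8 = 3.82e-04 S

3.82e-04


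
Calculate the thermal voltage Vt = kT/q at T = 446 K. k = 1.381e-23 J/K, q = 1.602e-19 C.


Step 1: kT = 1.381e-23 * 446 = 6.15926e-21 J
Step 2: Vt = kT/q = 6.15926e-21 / 1.602e-19
Step 3: Vt = 0.03845 V

0.03845


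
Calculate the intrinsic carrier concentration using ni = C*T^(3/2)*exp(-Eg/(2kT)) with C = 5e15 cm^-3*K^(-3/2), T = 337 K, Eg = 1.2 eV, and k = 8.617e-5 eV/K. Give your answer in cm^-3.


Step 1: Compute kT = 8.617e-5 * 337 = 0.02903929 eV
Step 2: Exponent = -Eg/(2kT) = -1.2/(2*0.02903929) = -20.66166
Step 3: T^(3/2) = 337^1.5 = 6186.50
Step 4: ni = 5e15 * 6186.50 * exp(-20.66166) = 3.29e+10 cm^-3

3.29e+10


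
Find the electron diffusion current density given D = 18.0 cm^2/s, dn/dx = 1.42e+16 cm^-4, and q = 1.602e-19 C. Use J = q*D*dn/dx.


Step 1: J = q * D * (dn/dx)
Step 2: J = 1.602e-19 * 18.0 * 1.42e+16
Step 3: J = 4.09e-02 A/cm^2

4.09e-02


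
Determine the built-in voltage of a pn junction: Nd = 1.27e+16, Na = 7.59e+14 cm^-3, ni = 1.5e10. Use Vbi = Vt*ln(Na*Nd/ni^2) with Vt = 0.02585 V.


Step 1: Compute Na*Nd/ni^2 = 7.59e+14 * 1.27e+16 / (1.5e10)^2 = 4.2841e+10
Step 2: ln(4.2841e+10) = 24.4808
Step 3: Vbi = 0.02585 * 24.4808 = 0.633 V

0.633


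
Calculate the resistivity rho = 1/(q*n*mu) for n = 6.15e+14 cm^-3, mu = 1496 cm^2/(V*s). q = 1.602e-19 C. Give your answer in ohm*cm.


Step 1: sigma = q * n * mu = 1.602e-19 * 6.15e+14 * 1496 = 1.47390e-01 S/cm
Step 2: rho = 1 / sigma = 1 / 1.47390e-01 = 6.785 ohm*cm

6.785


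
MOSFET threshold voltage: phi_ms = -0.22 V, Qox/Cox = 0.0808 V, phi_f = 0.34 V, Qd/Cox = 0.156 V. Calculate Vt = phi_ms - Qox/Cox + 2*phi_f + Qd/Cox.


Step 1: Vt = phi_ms - Qox/Cox + 2*phi_f + Qd/Cox
Step 2: Vt = -0.22 - 0.0808 + 2*0.34 + 0.156
Step 3: Vt = -0.22 - 0.0808 + 0.68 + 0.156
Step 4: Vt = 0.5352 V

0.5352


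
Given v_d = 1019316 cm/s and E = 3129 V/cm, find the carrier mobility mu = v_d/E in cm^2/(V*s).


Step 1: mu = v_d / E
Step 2: mu = 1019316 / 3129
Step 3: mu = 325.76 cm^2/(V*s)

325.76


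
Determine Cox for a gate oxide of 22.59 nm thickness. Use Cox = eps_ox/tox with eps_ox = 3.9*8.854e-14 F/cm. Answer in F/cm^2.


Step 1: eps_ox = 3.9 * 8.854e-14 = 3.45306e-13 F/cm
Step 2: tox in cm = 22.59 nm * 1e-7 = 2.2590e-06 cm
Step 3: Cox = 3.45306e-13 / 2.2590e-06 = 1.53e-07 F/cm^2

1.53e-07


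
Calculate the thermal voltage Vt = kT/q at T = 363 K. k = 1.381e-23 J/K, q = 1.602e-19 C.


Step 1: kT = 1.381e-23 * 363 = 5.01303e-21 J
Step 2: Vt = kT/q = 5.01303e-21 / 1.602e-19
Step 3: Vt = 0.03129 V

0.03129


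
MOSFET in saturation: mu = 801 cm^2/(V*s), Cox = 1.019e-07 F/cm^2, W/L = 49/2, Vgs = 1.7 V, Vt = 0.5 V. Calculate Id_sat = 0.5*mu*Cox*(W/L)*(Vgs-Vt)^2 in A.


Step 1: Overdrive voltage Vov = Vgs - Vt = 1.7 - 0.5 = 1.2 V
Step 2: W/L = 49/2 = 24.5
Step 3: Id = 0.5 * 801 * 1.019e-07 * 24.5 * 1.2^2
Step 4: Id = 1.44e-03 A

1.44e-03


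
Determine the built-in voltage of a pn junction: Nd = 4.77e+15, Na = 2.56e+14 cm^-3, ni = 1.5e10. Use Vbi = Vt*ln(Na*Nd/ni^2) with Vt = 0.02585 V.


Step 1: Compute Na*Nd/ni^2 = 2.56e+14 * 4.77e+15 / (1.5e10)^2 = 5.4272e+09
Step 2: ln(5.4272e+09) = 22.4147
Step 3: Vbi = 0.02585 * 22.4147 = 0.579 V

0.579


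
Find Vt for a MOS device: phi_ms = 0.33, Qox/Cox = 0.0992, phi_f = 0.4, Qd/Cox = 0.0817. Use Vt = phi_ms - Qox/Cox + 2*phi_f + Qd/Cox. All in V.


Step 1: Vt = phi_ms - Qox/Cox + 2*phi_f + Qd/Cox
Step 2: Vt = 0.33 - 0.0992 + 2*0.4 + 0.0817
Step 3: Vt = 0.33 - 0.0992 + 0.8 + 0.0817
Step 4: Vt = 1.1125 V

1.1125


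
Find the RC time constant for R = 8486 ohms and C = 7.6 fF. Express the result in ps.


Step 1: tau = R * C
Step 2: tau = 8486 * 7.6 fF = 8486 * 7.6e-15 F
Step 3: tau = 6.44936e-11 s = 64.4936 ps

64.4936


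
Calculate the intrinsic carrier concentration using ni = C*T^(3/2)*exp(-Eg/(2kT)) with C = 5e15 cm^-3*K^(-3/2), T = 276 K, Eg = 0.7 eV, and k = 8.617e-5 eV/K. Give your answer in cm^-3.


Step 1: Compute kT = 8.617e-5 * 276 = 0.02378292 eV
Step 2: Exponent = -Eg/(2kT) = -0.7/(2*0.02378292) = -14.71644
Step 3: T^(3/2) = 276^1.5 = 4585.26
Step 4: ni = 5e15 * 4585.26 * exp(-14.71644) = 9.31e+12 cm^-3

9.31e+12


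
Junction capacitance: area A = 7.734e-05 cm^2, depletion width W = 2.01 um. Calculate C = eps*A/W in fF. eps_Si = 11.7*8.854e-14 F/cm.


Step 1: eps_Si = 11.7 * 8.854e-14 = 1.035918e-12 F/cm
Step 2: W in cm = 2.01 * 1e-4 = 2.01e-04 cm
Step 3: C = 1.035918e-12 * 7.734e-05 / 2.01e-04 = 3.985965e-13 F
Step 4: C = 398.6 fF

398.6


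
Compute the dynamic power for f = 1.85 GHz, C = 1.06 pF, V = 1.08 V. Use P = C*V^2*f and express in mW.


Step 1: V^2 = 1.08^2 = 1.1664 V^2
Step 2: P = C*V^2*f = 1.06e-12 F * 1.1664 * 1.85e9 Hz
Step 3: P = 2.2873104e-03 W
Step 4: P = 2.287 mW

2.287


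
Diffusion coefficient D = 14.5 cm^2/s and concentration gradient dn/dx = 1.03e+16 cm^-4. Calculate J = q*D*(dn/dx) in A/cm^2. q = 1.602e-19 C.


Step 1: J = q * D * (dn/dx)
Step 2: J = 1.602e-19 * 14.5 * 1.03e+16
Step 3: J = 2.39e-02 A/cm^2

2.39e-02


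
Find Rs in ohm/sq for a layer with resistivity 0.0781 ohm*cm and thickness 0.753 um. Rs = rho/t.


Step 1: Convert thickness to cm: t = 0.753 um = 7.5300e-05 cm
Step 2: Rs = rho / t = 0.0781 / 7.5300e-05
Step 3: Rs = 1037.2 ohm/sq

1037.2


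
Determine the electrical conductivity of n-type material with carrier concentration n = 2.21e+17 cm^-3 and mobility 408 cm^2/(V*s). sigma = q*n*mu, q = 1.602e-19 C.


Step 1: sigma = q * n * mu
Step 2: sigma = 1.602e-19 * 2.21e+17 * 408
Step 3: sigma = 1.444e+01 S/cm

1.444e+01


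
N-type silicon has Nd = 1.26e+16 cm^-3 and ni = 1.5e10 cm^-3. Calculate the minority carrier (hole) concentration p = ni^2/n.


Step 1: Since Nd >> ni, n ≈ Nd = 1.26e+16 cm^-3
Step 2: p = ni^2 / n = (1.5e10)^2 / 1.26e+16
Step 3: p = 2.25e20 / 1.26e+16 = 1.79e+04 cm^-3

1.79e+04


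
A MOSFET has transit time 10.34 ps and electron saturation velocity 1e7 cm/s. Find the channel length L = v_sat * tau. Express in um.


Step 1: tau in seconds = 10.34 ps * 1e-12 = 1.0340e-11 s
Step 2: L = v_sat * tau = 1e7 * 1.0340e-11 = 1.0340e-04 cm
Step 3: L in um = 1.0340e-04 * 1e4 = 1.034 um

1.034


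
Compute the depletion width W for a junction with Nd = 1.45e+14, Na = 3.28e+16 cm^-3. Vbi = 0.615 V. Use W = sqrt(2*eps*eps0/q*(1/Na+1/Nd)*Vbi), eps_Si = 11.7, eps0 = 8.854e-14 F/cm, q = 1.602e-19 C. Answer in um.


Step 1: 1/Na + 1/Nd = 1/3.28e+16 + 1/1.45e+14 = 6.92704e-15
Step 2: 2*eps*eps0/q = 2*11.7*8.854e-14/1.602e-19 = 1.293281e+07
Step 3: W^2 = 1.293281e+07 * 6.92704e-15 * 0.615 = 5.50954e-08
Step 4: W = sqrt(5.50954e-08) = 2.347e-04 cm = 2.347 um

2.347


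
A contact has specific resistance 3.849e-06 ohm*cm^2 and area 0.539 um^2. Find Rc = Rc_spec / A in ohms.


Step 1: Convert area to cm^2: 0.539 um^2 = 5.3900e-09 cm^2
Step 2: Rc = Rc_spec / A = 3.849e-06 / 5.3900e-09
Step 3: Rc = 7.14e+02 ohms

7.14e+02


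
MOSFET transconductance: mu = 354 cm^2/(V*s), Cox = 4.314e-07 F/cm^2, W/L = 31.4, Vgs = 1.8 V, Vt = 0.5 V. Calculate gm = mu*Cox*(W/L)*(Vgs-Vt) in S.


Step 1: Vov = Vgs - Vt = 1.8 - 0.5 = 1.3 V
Step 2: gm = mu * Cox * (W/L) * Vov
Step 3: gm = 354 * 4.314e-07 * 31.4 * 1.3 = 6.23e-03 S

6.23e-03


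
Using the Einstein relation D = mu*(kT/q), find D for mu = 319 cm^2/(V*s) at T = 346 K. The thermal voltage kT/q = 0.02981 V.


Step 1: D = mu * (kT/q)
Step 2: D = 319 * 0.02981
Step 3: D = 9.51 cm^2/s

9.51


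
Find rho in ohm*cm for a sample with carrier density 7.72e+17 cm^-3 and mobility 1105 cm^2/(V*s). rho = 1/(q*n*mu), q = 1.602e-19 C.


Step 1: sigma = q * n * mu = 1.602e-19 * 7.72e+17 * 1105 = 1.36660e+02 S/cm
Step 2: rho = 1 / sigma = 1 / 1.36660e+02 = 0.007317 ohm*cm

0.007317


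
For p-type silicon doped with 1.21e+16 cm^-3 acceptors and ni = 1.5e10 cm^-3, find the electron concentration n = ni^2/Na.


Step 1: Majority hole concentration p ≈ Na = 1.21e+16 cm^-3
Step 2: n = ni^2 / Na = (1.5e10)^2 / 1.21e+16
Step 3: n = 1.86e+04 cm^-3

1.86e+04


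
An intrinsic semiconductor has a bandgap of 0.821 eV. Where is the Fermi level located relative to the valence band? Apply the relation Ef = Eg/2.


Step 1: For an intrinsic semiconductor, the Fermi level sits at midgap.
Step 2: Ef = Eg / 2 = 0.821 / 2 = 0.4105 eV

0.4105


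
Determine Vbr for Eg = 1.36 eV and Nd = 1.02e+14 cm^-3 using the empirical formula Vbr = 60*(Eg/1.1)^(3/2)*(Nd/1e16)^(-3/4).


Step 1: Eg/1.1 = 1.36/1.1 = 1.236364
Step 2: (Eg/1.1)^1.5 = 1.236364^1.5 = 1.374737
Step 3: (Nd/1e16)^(-0.75) = (0.0102)^(-0.75) = 31.156587
Step 4: Vbr = 60 * 1.374737 * 31.156587 = 2569.9 V

2569.9


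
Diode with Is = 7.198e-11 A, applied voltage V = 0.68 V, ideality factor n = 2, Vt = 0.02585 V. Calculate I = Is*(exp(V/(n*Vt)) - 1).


Step 1: V/(n*Vt) = 0.68/(2*0.02585) = 13.1528
Step 2: exp(13.1528) = 5.1545e+05
Step 3: I = 7.198e-11 * (5.1545e+05 - 1) = 3.71e-05 A

3.71e-05


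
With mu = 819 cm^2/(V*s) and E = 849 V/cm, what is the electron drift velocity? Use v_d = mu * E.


Step 1: v_d = mu * E
Step 2: v_d = 819 * 849 = 695331
Step 3: v_d = 6.95e+05 cm/s

6.95e+05


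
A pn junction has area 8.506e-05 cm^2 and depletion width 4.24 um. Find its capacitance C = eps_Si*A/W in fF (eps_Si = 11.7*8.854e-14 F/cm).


Step 1: eps_Si = 11.7 * 8.854e-14 = 1.035918e-12 F/cm
Step 2: W in cm = 4.24 * 1e-4 = 4.24e-04 cm
Step 3: C = 1.035918e-12 * 8.506e-05 / 4.24e-04 = 2.078188e-13 F
Step 4: C = 207.82 fF

207.82


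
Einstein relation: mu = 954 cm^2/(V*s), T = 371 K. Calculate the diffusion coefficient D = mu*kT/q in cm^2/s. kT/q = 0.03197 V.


Step 1: D = mu * (kT/q)
Step 2: D = 954 * 0.03197
Step 3: D = 30.5 cm^2/s

30.5


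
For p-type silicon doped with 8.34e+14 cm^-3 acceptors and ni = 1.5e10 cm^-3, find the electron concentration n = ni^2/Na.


Step 1: Majority hole concentration p ≈ Na = 8.34e+14 cm^-3
Step 2: n = ni^2 / Na = (1.5e10)^2 / 8.34e+14
Step 3: n = 2.70e+05 cm^-3

2.70e+05


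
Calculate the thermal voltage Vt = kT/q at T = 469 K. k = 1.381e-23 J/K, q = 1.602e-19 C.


Step 1: kT = 1.381e-23 * 469 = 6.47689e-21 J
Step 2: Vt = kT/q = 6.47689e-21 / 1.602e-19
Step 3: Vt = 0.04043 V

0.04043


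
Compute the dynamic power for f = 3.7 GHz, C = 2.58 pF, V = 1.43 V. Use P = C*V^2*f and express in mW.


Step 1: V^2 = 1.43^2 = 2.0449 V^2
Step 2: P = C*V^2*f = 2.58e-12 F * 2.0449 * 3.7e9 Hz
Step 3: P = 1.95206154e-02 W
Step 4: P = 19.521 mW

19.521


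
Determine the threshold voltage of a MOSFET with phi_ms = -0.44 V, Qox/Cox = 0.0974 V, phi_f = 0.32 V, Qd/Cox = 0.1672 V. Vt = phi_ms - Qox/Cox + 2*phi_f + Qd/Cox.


Step 1: Vt = phi_ms - Qox/Cox + 2*phi_f + Qd/Cox
Step 2: Vt = -0.44 - 0.0974 + 2*0.32 + 0.1672
Step 3: Vt = -0.44 - 0.0974 + 0.64 + 0.1672
Step 4: Vt = 0.2698 V

0.2698


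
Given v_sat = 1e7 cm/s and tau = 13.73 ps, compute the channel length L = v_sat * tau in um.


Step 1: tau in seconds = 13.73 ps * 1e-12 = 1.3730e-11 s
Step 2: L = v_sat * tau = 1e7 * 1.3730e-11 = 1.3730e-04 cm
Step 3: L in um = 1.3730e-04 * 1e4 = 1.373 um

1.373


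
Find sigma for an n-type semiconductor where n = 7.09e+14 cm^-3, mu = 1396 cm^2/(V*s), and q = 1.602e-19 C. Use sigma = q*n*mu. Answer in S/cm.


Step 1: sigma = q * n * mu
Step 2: sigma = 1.602e-19 * 7.09e+14 * 1396
Step 3: sigma = 1.586e-01 S/cm

1.586e-01


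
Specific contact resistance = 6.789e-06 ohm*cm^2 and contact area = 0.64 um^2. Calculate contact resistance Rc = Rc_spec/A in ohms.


Step 1: Convert area to cm^2: 0.64 um^2 = 6.4000e-09 cm^2
Step 2: Rc = Rc_spec / A = 6.789e-06 / 6.4000e-09
Step 3: Rc = 1.06e+03 ohms

1.06e+03


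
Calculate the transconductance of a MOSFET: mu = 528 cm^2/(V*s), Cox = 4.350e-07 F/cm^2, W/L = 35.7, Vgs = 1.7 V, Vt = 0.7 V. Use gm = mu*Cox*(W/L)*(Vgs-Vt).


Step 1: Vov = Vgs - Vt = 1.7 - 0.7 = 1.0 V
Step 2: gm = mu * Cox * (W/L) * Vov
Step 3: gm = 528 * 4.350e-07 * 35.7 * 1.0 = 8.20e-03 S

8.20e-03


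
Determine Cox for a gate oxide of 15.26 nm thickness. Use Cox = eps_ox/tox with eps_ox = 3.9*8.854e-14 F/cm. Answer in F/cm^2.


Step 1: eps_ox = 3.9 * 8.854e-14 = 3.45306e-13 F/cm
Step 2: tox in cm = 15.26 nm * 1e-7 = 1.5260e-06 cm
Step 3: Cox = 3.45306e-13 / 1.5260e-06 = 2.26e-07 F/cm^2

2.26e-07


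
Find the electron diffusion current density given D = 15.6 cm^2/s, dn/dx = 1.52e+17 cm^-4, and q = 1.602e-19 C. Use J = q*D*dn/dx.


Step 1: J = q * D * (dn/dx)
Step 2: J = 1.602e-19 * 15.6 * 1.52e+17
Step 3: J = 3.80e-01 A/cm^2

3.80e-01


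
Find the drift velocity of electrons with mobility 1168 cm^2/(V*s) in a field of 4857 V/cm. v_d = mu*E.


Step 1: v_d = mu * E
Step 2: v_d = 1168 * 4857 = 5672976
Step 3: v_d = 5.67e+06 cm/s

5.67e+06


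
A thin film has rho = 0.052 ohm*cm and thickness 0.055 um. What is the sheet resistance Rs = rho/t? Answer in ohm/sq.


Step 1: Convert thickness to cm: t = 0.055 um = 5.5000e-06 cm
Step 2: Rs = rho / t = 0.052 / 5.5000e-06
Step 3: Rs = 9454.5 ohm/sq

9454.5


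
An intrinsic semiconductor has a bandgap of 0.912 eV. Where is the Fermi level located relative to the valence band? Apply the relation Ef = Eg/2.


Step 1: For an intrinsic semiconductor, the Fermi level sits at midgap.
Step 2: Ef = Eg / 2 = 0.912 / 2 = 0.456 eV

0.456


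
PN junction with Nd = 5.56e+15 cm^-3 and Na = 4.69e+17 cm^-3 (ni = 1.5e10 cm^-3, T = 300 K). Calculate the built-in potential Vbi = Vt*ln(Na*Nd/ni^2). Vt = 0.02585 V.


Step 1: Compute Na*Nd/ni^2 = 4.69e+17 * 5.56e+15 / (1.5e10)^2 = 1.1590e+13
Step 2: ln(1.1590e+13) = 30.0812
Step 3: Vbi = 0.02585 * 30.0812 = 0.778 V

0.778


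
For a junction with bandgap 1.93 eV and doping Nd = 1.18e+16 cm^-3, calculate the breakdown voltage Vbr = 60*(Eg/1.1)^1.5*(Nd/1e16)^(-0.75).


Step 1: Eg/1.1 = 1.93/1.1 = 1.754545
Step 2: (Eg/1.1)^1.5 = 1.754545^1.5 = 2.324057
Step 3: (Nd/1e16)^(-0.75) = (1.18)^(-0.75) = 0.883260
Step 4: Vbr = 60 * 2.324057 * 0.883260 = 123.2 V

123.2


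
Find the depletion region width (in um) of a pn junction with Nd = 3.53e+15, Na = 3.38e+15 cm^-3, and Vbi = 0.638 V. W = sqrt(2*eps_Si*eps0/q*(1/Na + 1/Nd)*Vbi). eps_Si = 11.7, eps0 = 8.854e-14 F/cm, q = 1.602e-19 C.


Step 1: 1/Na + 1/Nd = 1/3.38e+15 + 1/3.53e+15 = 5.79144e-16
Step 2: 2*eps*eps0/q = 2*11.7*8.854e-14/1.602e-19 = 1.293281e+07
Step 3: W^2 = 1.293281e+07 * 5.79144e-16 * 0.638 = 4.77859e-09
Step 4: W = sqrt(4.77859e-09) = 6.913e-05 cm = 0.6913 um

0.6913


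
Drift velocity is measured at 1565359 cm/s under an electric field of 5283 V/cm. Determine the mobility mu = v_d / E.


Step 1: mu = v_d / E
Step 2: mu = 1565359 / 5283
Step 3: mu = 296.3 cm^2/(V*s)

296.3


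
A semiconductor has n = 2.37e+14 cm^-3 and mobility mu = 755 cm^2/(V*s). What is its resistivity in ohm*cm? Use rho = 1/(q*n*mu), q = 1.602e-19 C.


Step 1: sigma = q * n * mu = 1.602e-19 * 2.37e+14 * 755 = 2.86654e-02 S/cm
Step 2: rho = 1 / sigma = 1 / 2.86654e-02 = 34.89 ohm*cm

34.89


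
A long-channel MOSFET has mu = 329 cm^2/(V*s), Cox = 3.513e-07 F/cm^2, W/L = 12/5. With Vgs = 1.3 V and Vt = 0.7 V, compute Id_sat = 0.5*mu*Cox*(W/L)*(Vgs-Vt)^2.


Step 1: Overdrive voltage Vov = Vgs - Vt = 1.3 - 0.7 = 0.6 V
Step 2: W/L = 12/5 = 2.4
Step 3: Id = 0.5 * 329 * 3.513e-07 * 2.4 * 0.6^2
Step 4: Id = 4.99e-05 A

4.99e-05


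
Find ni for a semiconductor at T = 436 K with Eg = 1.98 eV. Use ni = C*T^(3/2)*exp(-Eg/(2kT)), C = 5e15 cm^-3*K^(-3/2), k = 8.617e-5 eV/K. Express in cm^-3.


Step 1: Compute kT = 8.617e-5 * 436 = 0.03757012 eV
Step 2: Exponent = -Eg/(2kT) = -1.98/(2*0.03757012) = -26.35073
Step 3: T^(3/2) = 436^1.5 = 9103.95
Step 4: ni = 5e15 * 9103.95 * exp(-26.35073) = 1.64e+08 cm^-3

1.64e+08


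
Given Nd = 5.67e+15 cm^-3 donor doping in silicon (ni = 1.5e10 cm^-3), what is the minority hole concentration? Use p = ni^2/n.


Step 1: Since Nd >> ni, n ≈ Nd = 5.67e+15 cm^-3
Step 2: p = ni^2 / n = (1.5e10)^2 / 5.67e+15
Step 3: p = 2.25e20 / 5.67e+15 = 3.97e+04 cm^-3

3.97e+04


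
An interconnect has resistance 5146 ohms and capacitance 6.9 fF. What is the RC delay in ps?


Step 1: tau = R * C
Step 2: tau = 5146 * 6.9 fF = 5146 * 6.9e-15 F
Step 3: tau = 3.55074e-11 s = 35.5074 ps

35.5074


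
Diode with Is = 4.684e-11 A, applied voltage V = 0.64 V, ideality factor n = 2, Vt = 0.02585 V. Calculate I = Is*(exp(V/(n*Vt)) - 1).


Step 1: V/(n*Vt) = 0.64/(2*0.02585) = 12.3791
Step 2: exp(12.3791) = 2.3778e+05
Step 3: I = 4.684e-11 * (2.3778e+05 - 1) = 1.11e-05 A

1.11e-05


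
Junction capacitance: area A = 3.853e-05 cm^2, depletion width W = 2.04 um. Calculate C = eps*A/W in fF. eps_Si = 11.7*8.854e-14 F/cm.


Step 1: eps_Si = 11.7 * 8.854e-14 = 1.035918e-12 F/cm
Step 2: W in cm = 2.04 * 1e-4 = 2.04e-04 cm
Step 3: C = 1.035918e-12 * 3.853e-05 / 2.04e-04 = 1.956565e-13 F
Step 4: C = 195.66 fF

195.66


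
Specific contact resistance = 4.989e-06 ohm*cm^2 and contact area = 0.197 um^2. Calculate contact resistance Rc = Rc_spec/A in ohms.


Step 1: Convert area to cm^2: 0.197 um^2 = 1.9700e-09 cm^2
Step 2: Rc = Rc_spec / A = 4.989e-06 / 1.9700e-09
Step 3: Rc = 2.53e+03 ohms

2.53e+03


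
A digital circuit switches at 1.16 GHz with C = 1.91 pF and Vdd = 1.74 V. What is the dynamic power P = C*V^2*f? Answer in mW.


Step 1: V^2 = 1.74^2 = 3.0276 V^2
Step 2: P = C*V^2*f = 1.91e-12 F * 3.0276 * 1.16e9 Hz
Step 3: P = 6.70795056e-03 W
Step 4: P = 6.708 mW

6.708


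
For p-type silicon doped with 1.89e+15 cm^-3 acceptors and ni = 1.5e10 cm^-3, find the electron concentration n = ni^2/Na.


Step 1: Majority hole concentration p ≈ Na = 1.89e+15 cm^-3
Step 2: n = ni^2 / Na = (1.5e10)^2 / 1.89e+15
Step 3: n = 1.19e+05 cm^-3

1.19e+05


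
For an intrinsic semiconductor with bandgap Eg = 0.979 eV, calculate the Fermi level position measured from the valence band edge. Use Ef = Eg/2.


Step 1: For an intrinsic semiconductor, the Fermi level sits at midgap.
Step 2: Ef = Eg / 2 = 0.979 / 2 = 0.4895 eV

0.4895


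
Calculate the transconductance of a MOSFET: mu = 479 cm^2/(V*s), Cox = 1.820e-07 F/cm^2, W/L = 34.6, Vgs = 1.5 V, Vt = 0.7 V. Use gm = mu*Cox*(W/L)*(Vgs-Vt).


Step 1: Vov = Vgs - Vt = 1.5 - 0.7 = 0.8 V
Step 2: gm = mu * Cox * (W/L) * Vov
Step 3: gm = 479 * 1.820e-07 * 34.6 * 0.8 = 2.41e-03 S

2.41e-03


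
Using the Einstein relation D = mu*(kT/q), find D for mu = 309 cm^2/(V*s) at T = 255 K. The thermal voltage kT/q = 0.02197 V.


Step 1: D = mu * (kT/q)
Step 2: D = 309 * 0.02197
Step 3: D = 6.79 cm^2/s

6.79


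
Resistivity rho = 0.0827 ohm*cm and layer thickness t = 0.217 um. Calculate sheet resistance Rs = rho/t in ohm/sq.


Step 1: Convert thickness to cm: t = 0.217 um = 2.1700e-05 cm
Step 2: Rs = rho / t = 0.0827 / 2.1700e-05
Step 3: Rs = 3811.1 ohm/sq

3811.1


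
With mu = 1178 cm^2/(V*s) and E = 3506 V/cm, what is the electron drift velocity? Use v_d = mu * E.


Step 1: v_d = mu * E
Step 2: v_d = 1178 * 3506 = 4130068
Step 3: v_d = 4.13e+06 cm/s

4.13e+06


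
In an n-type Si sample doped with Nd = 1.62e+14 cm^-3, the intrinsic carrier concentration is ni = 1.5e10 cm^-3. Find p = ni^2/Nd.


Step 1: Since Nd >> ni, n ≈ Nd = 1.62e+14 cm^-3
Step 2: p = ni^2 / n = (1.5e10)^2 / 1.62e+14
Step 3: p = 2.25e20 / 1.62e+14 = 1.39e+06 cm^-3

1.39e+06


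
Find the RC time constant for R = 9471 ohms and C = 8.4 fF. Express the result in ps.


Step 1: tau = R * C
Step 2: tau = 9471 * 8.4 fF = 9471 * 8.4e-15 F
Step 3: tau = 7.95564e-11 s = 79.5564 ps

79.5564


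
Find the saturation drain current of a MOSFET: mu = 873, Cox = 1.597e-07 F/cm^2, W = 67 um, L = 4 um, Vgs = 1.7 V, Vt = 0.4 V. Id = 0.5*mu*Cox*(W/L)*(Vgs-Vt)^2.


Step 1: Overdrive voltage Vov = Vgs - Vt = 1.7 - 0.4 = 1.3 V
Step 2: W/L = 67/4 = 16.75
Step 3: Id = 0.5 * 873 * 1.597e-07 * 16.75 * 1.3^2
Step 4: Id = 1.97e-03 A

1.97e-03


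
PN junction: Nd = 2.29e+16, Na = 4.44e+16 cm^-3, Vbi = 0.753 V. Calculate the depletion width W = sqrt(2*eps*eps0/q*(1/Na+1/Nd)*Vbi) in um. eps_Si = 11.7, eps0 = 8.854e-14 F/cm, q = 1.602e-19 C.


Step 1: 1/Na + 1/Nd = 1/4.44e+16 + 1/2.29e+16 = 6.61906e-17
Step 2: 2*eps*eps0/q = 2*11.7*8.854e-14/1.602e-19 = 1.293281e+07
Step 3: W^2 = 1.293281e+07 * 6.61906e-17 * 0.753 = 6.44591e-10
Step 4: W = sqrt(6.44591e-10) = 2.539e-05 cm = 0.2539 um

0.2539


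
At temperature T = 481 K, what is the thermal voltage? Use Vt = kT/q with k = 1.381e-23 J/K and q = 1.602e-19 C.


Step 1: kT = 1.381e-23 * 481 = 6.64261e-21 J
Step 2: Vt = kT/q = 6.64261e-21 / 1.602e-19
Step 3: Vt = 0.04146 V

0.04146


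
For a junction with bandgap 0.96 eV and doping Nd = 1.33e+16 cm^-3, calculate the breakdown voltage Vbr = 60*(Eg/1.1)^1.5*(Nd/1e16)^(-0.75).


Step 1: Eg/1.1 = 0.96/1.1 = 0.872727
Step 2: (Eg/1.1)^1.5 = 0.872727^1.5 = 0.815300
Step 3: (Nd/1e16)^(-0.75) = (1.33)^(-0.75) = 0.807442
Step 4: Vbr = 60 * 0.815300 * 0.807442 = 39.5 V

39.5


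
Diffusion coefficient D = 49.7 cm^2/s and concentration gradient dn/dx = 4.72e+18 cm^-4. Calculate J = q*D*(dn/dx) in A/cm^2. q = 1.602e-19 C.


Step 1: J = q * D * (dn/dx)
Step 2: J = 1.602e-19 * 49.7 * 4.72e+18
Step 3: J = 3.76e+01 A/cm^2

3.76e+01


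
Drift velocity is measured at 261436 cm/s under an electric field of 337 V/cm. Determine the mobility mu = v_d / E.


Step 1: mu = v_d / E
Step 2: mu = 261436 / 337
Step 3: mu = 775.77 cm^2/(V*s)

775.77


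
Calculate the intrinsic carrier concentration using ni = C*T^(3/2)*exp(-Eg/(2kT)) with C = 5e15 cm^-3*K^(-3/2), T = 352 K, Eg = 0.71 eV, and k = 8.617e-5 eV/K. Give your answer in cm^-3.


Step 1: Compute kT = 8.617e-5 * 352 = 0.03033184 eV
Step 2: Exponent = -Eg/(2kT) = -0.71/(2*0.03033184) = -11.70387
Step 3: T^(3/2) = 352^1.5 = 6604.11
Step 4: ni = 5e15 * 6604.11 * exp(-11.70387) = 2.73e+14 cm^-3

2.73e+14


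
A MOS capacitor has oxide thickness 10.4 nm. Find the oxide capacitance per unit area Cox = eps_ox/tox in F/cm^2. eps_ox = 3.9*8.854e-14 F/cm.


Step 1: eps_ox = 3.9 * 8.854e-14 = 3.45306e-13 F/cm
Step 2: tox in cm = 10.4 nm * 1e-7 = 1.0400e-06 cm
Step 3: Cox = 3.45306e-13 / 1.0400e-06 = 3.32e-07 F/cm^2

3.32e-07


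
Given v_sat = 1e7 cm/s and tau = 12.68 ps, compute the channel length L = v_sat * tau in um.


Step 1: tau in seconds = 12.68 ps * 1e-12 = 1.2680e-11 s
Step 2: L = v_sat * tau = 1e7 * 1.2680e-11 = 1.2680e-04 cm
Step 3: L in um = 1.2680e-04 * 1e4 = 1.268 um

1.268


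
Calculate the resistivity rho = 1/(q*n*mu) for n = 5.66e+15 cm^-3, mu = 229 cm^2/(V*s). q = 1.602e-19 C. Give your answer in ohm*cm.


Step 1: sigma = q * n * mu = 1.602e-19 * 5.66e+15 * 229 = 2.07642e-01 S/cm
Step 2: rho = 1 / sigma = 1 / 2.07642e-01 = 4.816 ohm*cm

4.816


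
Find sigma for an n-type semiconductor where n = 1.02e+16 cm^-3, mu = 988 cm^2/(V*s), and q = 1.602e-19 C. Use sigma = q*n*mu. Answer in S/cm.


Step 1: sigma = q * n * mu
Step 2: sigma = 1.602e-19 * 1.02e+16 * 988
Step 3: sigma = 1.614e+00 S/cm

1.614e+00


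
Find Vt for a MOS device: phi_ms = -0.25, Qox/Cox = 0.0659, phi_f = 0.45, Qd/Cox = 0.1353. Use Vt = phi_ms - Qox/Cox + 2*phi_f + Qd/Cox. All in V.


Step 1: Vt = phi_ms - Qox/Cox + 2*phi_f + Qd/Cox
Step 2: Vt = -0.25 - 0.0659 + 2*0.45 + 0.1353
Step 3: Vt = -0.25 - 0.0659 + 0.9 + 0.1353
Step 4: Vt = 0.7194 V

0.7194


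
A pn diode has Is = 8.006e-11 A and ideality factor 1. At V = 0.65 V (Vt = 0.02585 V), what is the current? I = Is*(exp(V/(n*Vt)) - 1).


Step 1: V/(n*Vt) = 0.65/(1*0.02585) = 25.1451
Step 2: exp(25.1451) = 8.3249e+10
Step 3: I = 8.006e-11 * (8.3249e+10 - 1) = 6.66e+00 A

6.66e+00


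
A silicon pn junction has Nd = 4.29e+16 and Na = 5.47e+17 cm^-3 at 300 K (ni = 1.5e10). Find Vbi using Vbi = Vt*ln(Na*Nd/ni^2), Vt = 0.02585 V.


Step 1: Compute Na*Nd/ni^2 = 5.47e+17 * 4.29e+16 / (1.5e10)^2 = 1.0429e+14
Step 2: ln(1.0429e+14) = 32.2782
Step 3: Vbi = 0.02585 * 32.2782 = 0.834 V

0.834


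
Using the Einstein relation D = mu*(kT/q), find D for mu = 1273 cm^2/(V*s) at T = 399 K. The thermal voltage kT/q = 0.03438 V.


Step 1: D = mu * (kT/q)
Step 2: D = 1273 * 0.03438
Step 3: D = 43.77 cm^2/s

43.77


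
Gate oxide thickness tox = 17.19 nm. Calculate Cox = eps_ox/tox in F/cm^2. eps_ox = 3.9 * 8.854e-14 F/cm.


Step 1: eps_ox = 3.9 * 8.854e-14 = 3.45306e-13 F/cm
Step 2: tox in cm = 17.19 nm * 1e-7 = 1.7190e-06 cm
Step 3: Cox = 3.45306e-13 / 1.7190e-06 = 2.01e-07 F/cm^2

2.01e-07


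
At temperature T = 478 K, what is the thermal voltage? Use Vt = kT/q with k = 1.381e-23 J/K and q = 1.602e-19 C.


Step 1: kT = 1.381e-23 * 478 = 6.60118e-21 J
Step 2: Vt = kT/q = 6.60118e-21 / 1.602e-19
Step 3: Vt = 0.04121 V

0.04121


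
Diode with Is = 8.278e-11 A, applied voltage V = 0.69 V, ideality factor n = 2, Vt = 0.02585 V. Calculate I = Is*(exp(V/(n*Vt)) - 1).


Step 1: V/(n*Vt) = 0.69/(2*0.02585) = 13.3462
Step 2: exp(13.3462) = 6.2543e+05
Step 3: I = 8.278e-11 * (6.2543e+05 - 1) = 5.18e-05 A

5.18e-05


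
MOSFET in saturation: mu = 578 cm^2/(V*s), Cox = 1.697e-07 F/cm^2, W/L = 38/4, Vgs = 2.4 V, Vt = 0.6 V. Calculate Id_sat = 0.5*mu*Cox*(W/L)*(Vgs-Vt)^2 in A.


Step 1: Overdrive voltage Vov = Vgs - Vt = 2.4 - 0.6 = 1.8 V
Step 2: W/L = 38/4 = 9.5
Step 3: Id = 0.5 * 578 * 1.697e-07 * 9.5 * 1.8^2
Step 4: Id = 1.51e-03 A

1.51e-03


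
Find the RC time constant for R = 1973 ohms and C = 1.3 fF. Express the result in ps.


Step 1: tau = R * C
Step 2: tau = 1973 * 1.3 fF = 1973 * 1.3e-15 F
Step 3: tau = 2.5649e-12 s = 2.5649 ps

2.5649


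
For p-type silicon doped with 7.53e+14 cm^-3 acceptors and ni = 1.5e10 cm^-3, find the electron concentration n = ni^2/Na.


Step 1: Majority hole concentration p ≈ Na = 7.53e+14 cm^-3
Step 2: n = ni^2 / Na = (1.5e10)^2 / 7.53e+14
Step 3: n = 2.99e+05 cm^-3

2.99e+05


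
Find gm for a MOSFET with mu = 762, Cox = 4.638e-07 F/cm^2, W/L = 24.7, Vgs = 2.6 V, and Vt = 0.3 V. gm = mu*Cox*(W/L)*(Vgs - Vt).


Step 1: Vov = Vgs - Vt = 2.6 - 0.3 = 2.3 V
Step 2: gm = mu * Cox * (W/L) * Vov
Step 3: gm = 762 * 4.638e-07 * 24.7 * 2.3 = 2.01e-02 S

2.01e-02


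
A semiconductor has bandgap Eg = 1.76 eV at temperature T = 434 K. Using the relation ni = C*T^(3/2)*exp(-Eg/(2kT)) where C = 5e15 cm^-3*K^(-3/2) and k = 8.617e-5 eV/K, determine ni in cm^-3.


Step 1: Compute kT = 8.617e-5 * 434 = 0.03739778 eV
Step 2: Exponent = -Eg/(2kT) = -1.76/(2*0.03739778) = -23.53081
Step 3: T^(3/2) = 434^1.5 = 9041.38
Step 4: ni = 5e15 * 9041.38 * exp(-23.53081) = 2.73e+09 cm^-3

2.73e+09


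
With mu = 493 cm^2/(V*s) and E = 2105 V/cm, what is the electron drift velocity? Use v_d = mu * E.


Step 1: v_d = mu * E
Step 2: v_d = 493 * 2105 = 1037765
Step 3: v_d = 1.04e+06 cm/s

1.04e+06


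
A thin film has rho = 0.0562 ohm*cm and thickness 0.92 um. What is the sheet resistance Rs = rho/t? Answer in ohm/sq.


Step 1: Convert thickness to cm: t = 0.92 um = 9.2000e-05 cm
Step 2: Rs = rho / t = 0.0562 / 9.2000e-05
Step 3: Rs = 610.9 ohm/sq

610.9


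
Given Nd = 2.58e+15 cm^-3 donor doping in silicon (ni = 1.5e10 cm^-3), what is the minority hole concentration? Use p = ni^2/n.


Step 1: Since Nd >> ni, n ≈ Nd = 2.58e+15 cm^-3
Step 2: p = ni^2 / n = (1.5e10)^2 / 2.58e+15
Step 3: p = 2.25e20 / 2.58e+15 = 8.72e+04 cm^-3

8.72e+04


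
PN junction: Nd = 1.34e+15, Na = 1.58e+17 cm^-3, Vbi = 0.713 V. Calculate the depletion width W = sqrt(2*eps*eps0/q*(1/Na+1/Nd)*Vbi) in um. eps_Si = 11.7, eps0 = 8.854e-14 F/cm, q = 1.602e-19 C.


Step 1: 1/Na + 1/Nd = 1/1.58e+17 + 1/1.34e+15 = 7.52598e-16
Step 2: 2*eps*eps0/q = 2*11.7*8.854e-14/1.602e-19 = 1.293281e+07
Step 3: W^2 = 1.293281e+07 * 7.52598e-16 * 0.713 = 6.93978e-09
Step 4: W = sqrt(6.93978e-09) = 8.331e-05 cm = 0.8331 um

0.8331


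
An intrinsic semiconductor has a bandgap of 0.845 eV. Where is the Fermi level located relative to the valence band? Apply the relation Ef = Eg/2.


Step 1: For an intrinsic semiconductor, the Fermi level sits at midgap.
Step 2: Ef = Eg / 2 = 0.845 / 2 = 0.4225 eV

0.4225


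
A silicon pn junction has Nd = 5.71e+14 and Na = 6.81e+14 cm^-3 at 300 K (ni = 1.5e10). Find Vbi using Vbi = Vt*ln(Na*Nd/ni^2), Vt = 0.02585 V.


Step 1: Compute Na*Nd/ni^2 = 6.81e+14 * 5.71e+14 / (1.5e10)^2 = 1.7282e+09
Step 2: ln(1.7282e+09) = 21.2703
Step 3: Vbi = 0.02585 * 21.2703 = 0.55 V

0.55


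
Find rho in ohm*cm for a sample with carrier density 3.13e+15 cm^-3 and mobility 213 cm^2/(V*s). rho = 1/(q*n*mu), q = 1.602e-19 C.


Step 1: sigma = q * n * mu = 1.602e-19 * 3.13e+15 * 213 = 1.06804e-01 S/cm
Step 2: rho = 1 / sigma = 1 / 1.06804e-01 = 9.363 ohm*cm

9.363


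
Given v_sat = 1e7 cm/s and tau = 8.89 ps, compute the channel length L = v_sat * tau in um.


Step 1: tau in seconds = 8.89 ps * 1e-12 = 8.8900e-12 s
Step 2: L = v_sat * tau = 1e7 * 8.8900e-12 = 8.8900e-05 cm
Step 3: L in um = 8.8900e-05 * 1e4 = 0.889 um

0.889


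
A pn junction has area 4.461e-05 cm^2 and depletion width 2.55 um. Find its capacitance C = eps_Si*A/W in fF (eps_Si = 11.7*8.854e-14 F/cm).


Step 1: eps_Si = 11.7 * 8.854e-14 = 1.035918e-12 F/cm
Step 2: W in cm = 2.55 * 1e-4 = 2.55e-04 cm
Step 3: C = 1.035918e-12 * 4.461e-05 / 2.55e-04 = 1.812247e-13 F
Step 4: C = 181.22 fF

181.22


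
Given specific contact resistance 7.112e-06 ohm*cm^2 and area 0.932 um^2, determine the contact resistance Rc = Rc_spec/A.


Step 1: Convert area to cm^2: 0.932 um^2 = 9.3200e-09 cm^2
Step 2: Rc = Rc_spec / A = 7.112e-06 / 9.3200e-09
Step 3: Rc = 7.63e+02 ohms

7.63e+02


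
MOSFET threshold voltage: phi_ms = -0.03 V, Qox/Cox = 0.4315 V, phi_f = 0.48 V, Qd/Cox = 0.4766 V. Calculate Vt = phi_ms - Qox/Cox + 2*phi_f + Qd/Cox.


Step 1: Vt = phi_ms - Qox/Cox + 2*phi_f + Qd/Cox
Step 2: Vt = -0.03 - 0.4315 + 2*0.48 + 0.4766
Step 3: Vt = -0.03 - 0.4315 + 0.96 + 0.4766
Step 4: Vt = 0.9751 V

0.9751


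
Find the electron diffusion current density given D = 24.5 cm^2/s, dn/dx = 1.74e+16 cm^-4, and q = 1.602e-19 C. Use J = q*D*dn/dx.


Step 1: J = q * D * (dn/dx)
Step 2: J = 1.602e-19 * 24.5 * 1.74e+16
Step 3: J = 6.83e-02 A/cm^2

6.83e-02


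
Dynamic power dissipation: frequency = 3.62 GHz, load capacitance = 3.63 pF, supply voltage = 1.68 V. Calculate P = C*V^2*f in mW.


Step 1: V^2 = 1.68^2 = 2.8224 V^2
Step 2: P = C*V^2*f = 3.63e-12 F * 2.8224 * 3.62e9 Hz
Step 3: P = 3.708802944e-02 W
Step 4: P = 37.088 mW

37.088


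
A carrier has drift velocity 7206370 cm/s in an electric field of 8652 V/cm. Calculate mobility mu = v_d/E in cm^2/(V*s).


Step 1: mu = v_d / E
Step 2: mu = 7206370 / 8652
Step 3: mu = 832.91 cm^2/(V*s)

832.91


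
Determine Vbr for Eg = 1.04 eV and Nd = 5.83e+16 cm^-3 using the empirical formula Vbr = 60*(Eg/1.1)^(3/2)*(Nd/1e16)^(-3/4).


Step 1: Eg/1.1 = 1.04/1.1 = 0.945455
Step 2: (Eg/1.1)^1.5 = 0.945455^1.5 = 0.919309
Step 3: (Nd/1e16)^(-0.75) = (5.83)^(-0.75) = 0.266532
Step 4: Vbr = 60 * 0.919309 * 0.266532 = 14.7 V

14.7


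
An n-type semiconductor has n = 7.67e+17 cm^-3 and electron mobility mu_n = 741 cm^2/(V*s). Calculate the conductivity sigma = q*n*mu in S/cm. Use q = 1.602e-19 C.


Step 1: sigma = q * n * mu
Step 2: sigma = 1.602e-19 * 7.67e+17 * 741
Step 3: sigma = 9.105e+01 S/cm

9.105e+01


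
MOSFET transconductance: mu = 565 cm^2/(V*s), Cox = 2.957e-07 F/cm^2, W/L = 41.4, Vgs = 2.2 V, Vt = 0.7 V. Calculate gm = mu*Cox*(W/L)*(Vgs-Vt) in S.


Step 1: Vov = Vgs - Vt = 2.2 - 0.7 = 1.5 V
Step 2: gm = mu * Cox * (W/L) * Vov
Step 3: gm = 565 * 2.957e-07 * 41.4 * 1.5 = 1.04e-02 S

1.04e-02


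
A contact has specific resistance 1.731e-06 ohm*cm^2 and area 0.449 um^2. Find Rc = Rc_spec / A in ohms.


Step 1: Convert area to cm^2: 0.449 um^2 = 4.4900e-09 cm^2
Step 2: Rc = Rc_spec / A = 1.731e-06 / 4.4900e-09
Step 3: Rc = 3.86e+02 ohms

3.86e+02


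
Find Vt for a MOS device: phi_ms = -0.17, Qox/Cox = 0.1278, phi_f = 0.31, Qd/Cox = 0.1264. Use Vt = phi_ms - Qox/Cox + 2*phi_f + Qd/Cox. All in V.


Step 1: Vt = phi_ms - Qox/Cox + 2*phi_f + Qd/Cox
Step 2: Vt = -0.17 - 0.1278 + 2*0.31 + 0.1264
Step 3: Vt = -0.17 - 0.1278 + 0.62 + 0.1264
Step 4: Vt = 0.4486 V

0.4486


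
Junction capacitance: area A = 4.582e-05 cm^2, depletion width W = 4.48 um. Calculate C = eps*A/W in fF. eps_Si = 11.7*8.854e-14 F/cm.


Step 1: eps_Si = 11.7 * 8.854e-14 = 1.035918e-12 F/cm
Step 2: W in cm = 4.48 * 1e-4 = 4.48e-04 cm
Step 3: C = 1.035918e-12 * 4.582e-05 / 4.48e-04 = 1.059504e-13 F
Step 4: C = 105.95 fF

105.95


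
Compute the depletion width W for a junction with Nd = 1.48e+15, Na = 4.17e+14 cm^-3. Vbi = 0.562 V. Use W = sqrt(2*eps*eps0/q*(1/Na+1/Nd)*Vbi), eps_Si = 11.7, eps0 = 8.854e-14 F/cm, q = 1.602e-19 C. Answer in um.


Step 1: 1/Na + 1/Nd = 1/4.17e+14 + 1/1.48e+15 = 3.07376e-15
Step 2: 2*eps*eps0/q = 2*11.7*8.854e-14/1.602e-19 = 1.293281e+07
Step 3: W^2 = 1.293281e+07 * 3.07376e-15 * 0.562 = 2.23408e-08
Step 4: W = sqrt(2.23408e-08) = 1.495e-04 cm = 1.495 um

1.495


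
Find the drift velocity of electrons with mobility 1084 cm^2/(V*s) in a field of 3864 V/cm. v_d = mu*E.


Step 1: v_d = mu * E
Step 2: v_d = 1084 * 3864 = 4188576
Step 3: v_d = 4.19e+06 cm/s

4.19e+06


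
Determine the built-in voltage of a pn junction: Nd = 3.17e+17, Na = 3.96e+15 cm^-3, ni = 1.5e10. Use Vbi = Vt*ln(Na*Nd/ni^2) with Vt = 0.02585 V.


Step 1: Compute Na*Nd/ni^2 = 3.96e+15 * 3.17e+17 / (1.5e10)^2 = 5.5792e+12
Step 2: ln(5.5792e+12) = 29.3501
Step 3: Vbi = 0.02585 * 29.3501 = 0.759 V

0.759


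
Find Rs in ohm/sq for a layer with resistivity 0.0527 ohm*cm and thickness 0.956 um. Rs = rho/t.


Step 1: Convert thickness to cm: t = 0.956 um = 9.5600e-05 cm
Step 2: Rs = rho / t = 0.0527 / 9.5600e-05
Step 3: Rs = 551.3 ohm/sq

551.3


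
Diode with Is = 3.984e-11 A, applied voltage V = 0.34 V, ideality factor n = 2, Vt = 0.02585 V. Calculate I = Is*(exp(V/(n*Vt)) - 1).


Step 1: V/(n*Vt) = 0.34/(2*0.02585) = 6.5764
Step 2: exp(6.5764) = 7.1795e+02
Step 3: I = 3.984e-11 * (7.1795e+02 - 1) = 2.86e-08 A

2.86e-08


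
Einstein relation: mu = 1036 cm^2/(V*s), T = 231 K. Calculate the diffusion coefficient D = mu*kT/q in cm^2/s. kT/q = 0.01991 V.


Step 1: D = mu * (kT/q)
Step 2: D = 1036 * 0.01991
Step 3: D = 20.63 cm^2/s

20.63


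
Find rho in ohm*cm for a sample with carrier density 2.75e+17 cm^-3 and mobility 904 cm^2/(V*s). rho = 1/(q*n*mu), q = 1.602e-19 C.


Step 1: sigma = q * n * mu = 1.602e-19 * 2.75e+17 * 904 = 3.98257e+01 S/cm
Step 2: rho = 1 / sigma = 1 / 3.98257e+01 = 0.02511 ohm*cm

0.02511


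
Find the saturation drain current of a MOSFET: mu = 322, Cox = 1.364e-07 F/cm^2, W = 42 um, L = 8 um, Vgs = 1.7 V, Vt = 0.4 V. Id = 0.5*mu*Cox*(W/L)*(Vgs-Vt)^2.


Step 1: Overdrive voltage Vov = Vgs - Vt = 1.7 - 0.4 = 1.3 V
Step 2: W/L = 42/8 = 5.25
Step 3: Id = 0.5 * 322 * 1.364e-07 * 5.25 * 1.3^2
Step 4: Id = 1.95e-04 A

1.95e-04


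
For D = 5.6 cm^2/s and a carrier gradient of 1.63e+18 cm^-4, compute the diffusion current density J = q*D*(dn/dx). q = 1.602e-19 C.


Step 1: J = q * D * (dn/dx)
Step 2: J = 1.602e-19 * 5.6 * 1.63e+18
Step 3: J = 1.46e+00 A/cm^2

1.46e+00


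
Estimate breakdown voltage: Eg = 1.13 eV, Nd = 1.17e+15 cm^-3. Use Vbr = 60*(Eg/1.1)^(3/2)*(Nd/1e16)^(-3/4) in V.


Step 1: Eg/1.1 = 1.13/1.1 = 1.027273
Step 2: (Eg/1.1)^1.5 = 1.027273^1.5 = 1.041187
Step 3: (Nd/1e16)^(-0.75) = (0.117)^(-0.75) = 4.998741
Step 4: Vbr = 60 * 1.041187 * 4.998741 = 312.3 V

312.3


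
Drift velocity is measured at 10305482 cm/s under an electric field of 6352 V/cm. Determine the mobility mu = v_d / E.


Step 1: mu = v_d / E
Step 2: mu = 10305482 / 6352
Step 3: mu = 1622.4 cm^2/(V*s)

1622.4


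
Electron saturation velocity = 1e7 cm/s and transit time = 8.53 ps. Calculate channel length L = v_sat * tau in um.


Step 1: tau in seconds = 8.53 ps * 1e-12 = 8.5300e-12 s
Step 2: L = v_sat * tau = 1e7 * 8.5300e-12 = 8.5300e-05 cm
Step 3: L in um = 8.5300e-05 * 1e4 = 0.853 um

0.853


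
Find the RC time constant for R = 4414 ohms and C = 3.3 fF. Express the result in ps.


Step 1: tau = R * C
Step 2: tau = 4414 * 3.3 fF = 4414 * 3.3e-15 F
Step 3: tau = 1.45662e-11 s = 14.5662 ps

14.5662


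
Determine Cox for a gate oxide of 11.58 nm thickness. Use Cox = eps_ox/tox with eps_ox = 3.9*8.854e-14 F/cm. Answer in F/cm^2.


Step 1: eps_ox = 3.9 * 8.854e-14 = 3.45306e-13 F/cm
Step 2: tox in cm = 11.58 nm * 1e-7 = 1.1580e-06 cm
Step 3: Cox = 3.45306e-13 / 1.1580e-06 = 2.98e-07 F/cm^2

2.98e-07


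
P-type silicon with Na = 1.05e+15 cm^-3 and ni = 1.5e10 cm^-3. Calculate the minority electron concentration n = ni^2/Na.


Step 1: Majority hole concentration p ≈ Na = 1.05e+15 cm^-3
Step 2: n = ni^2 / Na = (1.5e10)^2 / 1.05e+15
Step 3: n = 2.14e+05 cm^-3

2.14e+05


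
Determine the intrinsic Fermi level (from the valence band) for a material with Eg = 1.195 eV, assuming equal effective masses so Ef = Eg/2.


Step 1: For an intrinsic semiconductor, the Fermi level sits at midgap.
Step 2: Ef = Eg / 2 = 1.195 / 2 = 0.5975 eV

0.5975


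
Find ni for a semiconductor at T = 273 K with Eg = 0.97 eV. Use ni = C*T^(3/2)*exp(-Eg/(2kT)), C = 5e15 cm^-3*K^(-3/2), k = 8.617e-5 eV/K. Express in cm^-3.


Step 1: Compute kT = 8.617e-5 * 273 = 0.02352441 eV
Step 2: Exponent = -Eg/(2kT) = -0.97/(2*0.02352441) = -20.61688
Step 3: T^(3/2) = 273^1.5 = 4510.70
Step 4: ni = 5e15 * 4510.70 * exp(-20.61688) = 2.51e+10 cm^-3

2.51e+10


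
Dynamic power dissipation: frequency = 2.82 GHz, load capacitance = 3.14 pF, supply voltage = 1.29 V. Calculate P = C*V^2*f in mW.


Step 1: V^2 = 1.29^2 = 1.6641 V^2
Step 2: P = C*V^2*f = 3.14e-12 F * 1.6641 * 2.82e9 Hz
Step 3: P = 1.473527268e-02 W
Step 4: P = 14.735 mW

14.735
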